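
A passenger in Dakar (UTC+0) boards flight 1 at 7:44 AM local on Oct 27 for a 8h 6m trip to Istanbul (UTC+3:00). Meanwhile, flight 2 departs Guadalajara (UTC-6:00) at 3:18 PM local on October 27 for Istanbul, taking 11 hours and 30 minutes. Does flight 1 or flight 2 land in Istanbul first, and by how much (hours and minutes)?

the first, by 16 hours 58 minutes

Flight 1 departs at 7:44 AM UTC (Oct 27).
+8 hours and 6 minutes → arrive 3:50 PM UTC on Oct 27.
Flight 2 in UTC: 3:18 PM + 6:00 = 9:18 PM on Oct 27.
+11 hours and 30 minutes → arrive 8:48 AM UTC on Oct 28.
Flight 1 lands earlier by 16 hours 58 minutes.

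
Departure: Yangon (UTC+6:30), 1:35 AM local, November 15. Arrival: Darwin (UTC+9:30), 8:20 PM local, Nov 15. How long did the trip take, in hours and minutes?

15 hours 45 minutes

Departure in UTC: 1:35 AM − 6:30 = 7:05 PM on Nov 14.
Arrival in UTC: 8:20 PM − 9:30 = 10:50 AM on Nov 15.
Elapsed = 10:50 AM − 7:05 PM (+1 day) = 15 hours 45 minutes.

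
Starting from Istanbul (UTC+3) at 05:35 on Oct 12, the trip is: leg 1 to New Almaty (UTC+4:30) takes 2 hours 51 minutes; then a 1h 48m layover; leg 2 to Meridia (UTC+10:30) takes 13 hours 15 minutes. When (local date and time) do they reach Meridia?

Convert departure to UTC: 05:35 − 3:00 = 02:35 UTC on Oct 12.
Add 2 hours and 51 minutes leg 1 → 05:26 UTC.
Add 1 hour and 48 minutes layover in New Almaty → 07:14 UTC.
Add 13 hours 15 minutes leg 2 → 20:29 UTC.
Meridia is UTC+10:30, so local arrival = 20:29 + 10:30 = 06:59 on Oct 13.

06:59 on October 13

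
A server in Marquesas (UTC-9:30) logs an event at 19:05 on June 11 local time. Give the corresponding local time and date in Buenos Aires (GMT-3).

Buenos Aires is 6:30 ahead of Marquesas.
Shift by the zone difference: 19:05 + 6:30 = 01:35 on Jun 12 in Buenos Aires.

01:35 on Jun 12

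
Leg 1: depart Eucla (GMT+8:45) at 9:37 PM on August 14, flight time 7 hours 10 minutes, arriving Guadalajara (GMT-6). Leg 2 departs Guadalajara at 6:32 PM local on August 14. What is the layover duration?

4 hours 30 minutes

Convert departure to UTC: 9:37 PM − 8:45 = 12:52 PM UTC on Aug 14.
Add 7 hours and 10 minutes flight time → 8:02 PM UTC.
Guadalajara is UTC−6:00, so local arrival = 8:02 PM − 6:00 = 2:02 PM on Aug 14.
Layover = 6:32 PM − 2:02 PM = 4 hours 30 minutes.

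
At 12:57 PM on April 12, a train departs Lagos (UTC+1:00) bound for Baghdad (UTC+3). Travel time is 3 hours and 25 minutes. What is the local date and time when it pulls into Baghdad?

6:22 PM on Apr 12

Convert departure to UTC: 12:57 PM − 1:00 = 11:57 AM UTC on Apr 12.
Add 3 hours and 25 minutes travel time → 3:22 PM UTC.
Baghdad is UTC+3:00, so local arrival = 3:22 PM + 3:00 = 6:22 PM on Apr 12.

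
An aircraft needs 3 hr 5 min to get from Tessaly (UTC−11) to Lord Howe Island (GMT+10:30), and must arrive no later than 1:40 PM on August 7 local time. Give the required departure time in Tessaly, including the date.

Target arrival in UTC: 1:40 PM − 10:30 = 3:10 AM on Aug 7.
Subtract 3 hours 5 minutes → departure 12:05 AM UTC on Aug 7.
Tessaly is UTC−11:00: 12:05 AM − 11:00 = 1:05 PM on Aug 6.

1:05 PM on August 6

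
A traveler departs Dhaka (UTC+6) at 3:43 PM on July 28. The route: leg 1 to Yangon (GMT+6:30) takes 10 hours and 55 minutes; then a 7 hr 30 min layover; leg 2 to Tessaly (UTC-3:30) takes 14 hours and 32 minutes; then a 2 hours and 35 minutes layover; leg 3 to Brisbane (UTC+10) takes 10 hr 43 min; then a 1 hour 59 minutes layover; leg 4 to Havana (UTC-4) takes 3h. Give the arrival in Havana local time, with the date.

Convert departure to UTC: 3:43 PM − 6:00 = 9:43 AM UTC on Jul 28.
Add 10 hours 55 minutes leg 1 → 8:38 PM UTC.
Add 7 hours 30 minutes layover in Yangon → 4:08 AM UTC (Jul 29).
Add 14 hours 32 minutes leg 2 → 6:40 PM UTC.
Add 2 hours and 35 minutes layover in Tessaly → 9:15 PM UTC.
Add 10 hours 43 minutes leg 3 → 7:58 AM UTC (Jul 30).
Add 1 hour 59 minutes layover in Brisbane → 9:57 AM UTC.
Add 3 hours leg 4 → 12:57 PM UTC.
Havana is UTC−4:00, so local arrival = 12:57 PM − 4:00 = 8:57 AM on Jul 30.

8:57 AM on Jul 30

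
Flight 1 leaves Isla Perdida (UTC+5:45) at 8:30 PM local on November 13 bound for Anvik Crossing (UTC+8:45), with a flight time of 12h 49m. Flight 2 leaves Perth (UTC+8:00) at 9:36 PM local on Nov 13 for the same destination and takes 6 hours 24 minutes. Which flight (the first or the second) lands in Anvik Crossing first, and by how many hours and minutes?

Flight 1 in UTC: 8:30 PM − 5:45 = 2:45 PM on Nov 13.
+12 hours 49 minutes → arrive 3:34 AM UTC on Nov 14.
Flight 2 in UTC: 9:36 PM − 8:00 = 1:36 PM on Nov 13.
+6 hours 24 minutes → arrive 8:00 PM UTC on Nov 13.
Flight 2 lands earlier by 7 hours 34 minutes.

the second, by 7 hours 34 minutes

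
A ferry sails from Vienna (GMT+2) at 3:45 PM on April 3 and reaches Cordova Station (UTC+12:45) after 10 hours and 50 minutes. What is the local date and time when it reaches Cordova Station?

Convert departure to UTC: 3:45 PM − 2:00 = 1:45 PM UTC on Apr 3.
Add 10 hours and 50 minutes travel time → 12:35 AM UTC (Apr 4).
Cordova Station is UTC+12:45, so local arrival = 12:35 AM + 12:45 = 1:20 PM on Apr 4.

1:20 PM on Apr 4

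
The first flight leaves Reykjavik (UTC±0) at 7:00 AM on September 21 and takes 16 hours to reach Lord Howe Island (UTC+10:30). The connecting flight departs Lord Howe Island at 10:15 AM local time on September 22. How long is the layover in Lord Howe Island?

45 minutes

Reykjavik is at UTC+0, so departure is already 7:00 AM UTC on Sep 21.
Add 16 hours flight time → 11:00 PM UTC.
Lord Howe Island is UTC+10:30, so local arrival = 11:00 PM + 10:30 = 9:30 AM on Sep 22.
Layover = 10:15 AM − 9:30 AM = 45 minutes.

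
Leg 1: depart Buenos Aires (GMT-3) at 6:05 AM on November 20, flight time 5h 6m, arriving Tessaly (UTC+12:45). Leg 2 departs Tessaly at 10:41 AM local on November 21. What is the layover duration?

7 hours 45 minutes

Convert departure to UTC: 6:05 AM + 3:00 = 9:05 AM UTC on Nov 20.
Add 5 hours and 6 minutes flight time → 2:11 PM UTC.
Tessaly is UTC+12:45, so local arrival = 2:11 PM + 12:45 = 2:56 AM on Nov 21.
Layover = 10:41 AM − 2:56 AM = 7 hours 45 minutes.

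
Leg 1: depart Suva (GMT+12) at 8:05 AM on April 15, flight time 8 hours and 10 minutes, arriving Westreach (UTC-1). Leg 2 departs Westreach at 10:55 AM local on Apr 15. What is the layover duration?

7 hours 40 minutes

Convert departure to UTC: 8:05 AM − 12:00 = 8:05 PM UTC on Apr 14.
Add 8 hours 10 minutes flight time → 4:15 AM UTC (Apr 15).
Westreach is UTC−1:00, so local arrival = 4:15 AM − 1:00 = 3:15 AM on Apr 15.
Layover = 10:55 AM − 3:15 AM = 7 hours 40 minutes.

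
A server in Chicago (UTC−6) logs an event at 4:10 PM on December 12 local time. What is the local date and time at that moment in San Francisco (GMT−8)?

2:10 PM on December 12

San Francisco is 2:00 behind Chicago.
Shift by the zone difference: 4:10 PM − 2:00 = 2:10 PM on Dec 12 in San Francisco.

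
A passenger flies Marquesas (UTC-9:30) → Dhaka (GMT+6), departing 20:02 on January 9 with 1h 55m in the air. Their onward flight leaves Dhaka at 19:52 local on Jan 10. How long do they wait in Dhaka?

Convert departure to UTC: 20:02 + 9:30 = 05:32 UTC on Jan 10.
Add 1 hour 55 minutes flight time → 07:27 UTC.
Dhaka is UTC+6:00, so local arrival = 07:27 + 6:00 = 13:27 on Jan 10.
Layover = 19:52 − 13:27 = 6 hours 25 minutes.

6 hours 25 minutes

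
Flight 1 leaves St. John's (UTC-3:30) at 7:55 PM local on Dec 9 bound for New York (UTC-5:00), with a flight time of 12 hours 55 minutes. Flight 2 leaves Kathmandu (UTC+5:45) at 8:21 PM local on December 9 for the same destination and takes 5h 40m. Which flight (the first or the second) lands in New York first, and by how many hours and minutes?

Flight 1 in UTC: 7:55 PM + 3:30 = 11:25 PM on Dec 9.
+12 hours 55 minutes → arrive 12:20 PM UTC on Dec 10.
Flight 2 in UTC: 8:21 PM − 5:45 = 2:36 PM on Dec 9.
+5 hours 40 minutes → arrive 8:16 PM UTC on Dec 9.
Flight 2 lands earlier by 16 hours 4 minutes.

the second, by 16 hours 4 minutes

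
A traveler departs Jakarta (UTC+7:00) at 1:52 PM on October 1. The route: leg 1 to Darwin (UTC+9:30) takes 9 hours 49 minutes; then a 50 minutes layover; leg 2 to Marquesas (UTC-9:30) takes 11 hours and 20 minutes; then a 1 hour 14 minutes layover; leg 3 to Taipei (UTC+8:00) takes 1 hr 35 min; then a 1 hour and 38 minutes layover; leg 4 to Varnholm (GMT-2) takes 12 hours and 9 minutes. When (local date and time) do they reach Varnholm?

Convert departure to UTC: 1:52 PM − 7:00 = 6:52 AM UTC on Oct 1.
Add 9 hours and 49 minutes leg 1 → 4:41 PM UTC.
Add 50 minutes layover in Darwin → 5:31 PM UTC.
Add 11 hours and 20 minutes leg 2 → 4:51 AM UTC (Oct 2).
Add 1 hour 14 minutes layover in Marquesas → 6:05 AM UTC.
Add 1 hour 35 minutes leg 3 → 7:40 AM UTC.
Add 1 hour and 38 minutes layover in Taipei → 9:18 AM UTC.
Add 12 hours and 9 minutes leg 4 → 9:27 PM UTC.
Varnholm is UTC−2:00, so local arrival = 9:27 PM − 2:00 = 7:27 PM on Oct 2.

7:27 PM on October 2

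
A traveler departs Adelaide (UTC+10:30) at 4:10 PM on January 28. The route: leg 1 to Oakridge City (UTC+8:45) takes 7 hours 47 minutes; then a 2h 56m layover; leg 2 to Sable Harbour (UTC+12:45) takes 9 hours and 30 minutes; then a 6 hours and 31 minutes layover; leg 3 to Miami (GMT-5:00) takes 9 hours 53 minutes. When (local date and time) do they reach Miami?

1:17 PM on Jan 29

Convert departure to UTC: 4:10 PM − 10:30 = 5:40 AM UTC on Jan 28.
Add 7 hours 47 minutes leg 1 → 1:27 PM UTC.
Add 2 hours and 56 minutes layover in Oakridge City → 4:23 PM UTC.
Add 9 hours 30 minutes leg 2 → 1:53 AM UTC (Jan 29).
Add 6 hours and 31 minutes layover in Sable Harbour → 8:24 AM UTC.
Add 9 hours 53 minutes leg 3 → 6:17 PM UTC.
Miami is UTC−5:00, so local arrival = 6:17 PM − 5:00 = 1:17 PM on Jan 29.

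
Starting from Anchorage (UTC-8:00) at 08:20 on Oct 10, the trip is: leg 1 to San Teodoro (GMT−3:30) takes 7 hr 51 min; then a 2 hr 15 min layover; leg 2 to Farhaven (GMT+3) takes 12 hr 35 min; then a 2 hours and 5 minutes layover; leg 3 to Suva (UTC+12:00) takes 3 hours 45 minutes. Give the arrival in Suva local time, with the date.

08:51 on October 12

Convert departure to UTC: 08:20 + 8:00 = 16:20 UTC on Oct 10.
Add 7 hours and 51 minutes leg 1 → 00:11 UTC (Oct 11).
Add 2 hours 15 minutes layover in San Teodoro → 02:26 UTC.
Add 12 hours 35 minutes leg 2 → 15:01 UTC.
Add 2 hours and 5 minutes layover in Farhaven → 17:06 UTC.
Add 3 hours and 45 minutes leg 3 → 20:51 UTC.
Suva is UTC+12:00, so local arrival = 20:51 + 12:00 = 08:51 on Oct 12.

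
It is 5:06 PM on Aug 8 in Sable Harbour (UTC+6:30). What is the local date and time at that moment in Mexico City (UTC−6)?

4:36 AM on August 8

Mexico City is 12:30 behind Sable Harbour.
Shift by the zone difference: 5:06 PM − 12:30 = 4:36 AM on Aug 8 in Mexico City.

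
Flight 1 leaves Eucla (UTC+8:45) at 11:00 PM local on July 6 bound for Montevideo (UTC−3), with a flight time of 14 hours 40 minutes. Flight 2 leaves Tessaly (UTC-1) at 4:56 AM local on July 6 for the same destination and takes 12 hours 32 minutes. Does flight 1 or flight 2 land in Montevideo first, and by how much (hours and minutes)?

the second, by 10 hours 27 minutes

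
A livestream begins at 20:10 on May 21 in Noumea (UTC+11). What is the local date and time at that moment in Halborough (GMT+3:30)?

In UTC: 20:10 − 11:00 = 09:10 on May 21.
Halborough is UTC+3:30: 09:10 + 3:30 = 12:40 on May 21.

12:40 on May 21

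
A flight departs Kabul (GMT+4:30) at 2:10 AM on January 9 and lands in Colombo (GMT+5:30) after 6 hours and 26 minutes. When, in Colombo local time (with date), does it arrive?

9:36 AM on Jan 9

Convert departure to UTC: 2:10 AM − 4:30 = 9:40 PM UTC on Jan 8.
Add 6 hours 26 minutes travel time → 4:06 AM UTC (Jan 9).
Colombo is UTC+5:30, so local arrival = 4:06 AM + 5:30 = 9:36 AM on Jan 9.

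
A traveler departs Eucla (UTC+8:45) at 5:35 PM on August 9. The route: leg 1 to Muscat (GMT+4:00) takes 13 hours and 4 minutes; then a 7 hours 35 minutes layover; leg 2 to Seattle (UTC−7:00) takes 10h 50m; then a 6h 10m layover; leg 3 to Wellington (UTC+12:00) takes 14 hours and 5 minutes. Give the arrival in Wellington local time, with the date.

12:34 AM on August 12

Convert departure to UTC: 5:35 PM − 8:45 = 8:50 AM UTC on Aug 9.
Add 13 hours and 4 minutes leg 1 → 9:54 PM UTC.
Add 7 hours and 35 minutes layover in Muscat → 5:29 AM UTC (Aug 10).
Add 10 hours and 50 minutes leg 2 → 4:19 PM UTC.
Add 6 hours 10 minutes layover in Seattle → 10:29 PM UTC.
Add 14 hours and 5 minutes leg 3 → 12:34 PM UTC (Aug 11).
Wellington is UTC+12:00, so local arrival = 12:34 PM + 12:00 = 12:34 AM on Aug 12.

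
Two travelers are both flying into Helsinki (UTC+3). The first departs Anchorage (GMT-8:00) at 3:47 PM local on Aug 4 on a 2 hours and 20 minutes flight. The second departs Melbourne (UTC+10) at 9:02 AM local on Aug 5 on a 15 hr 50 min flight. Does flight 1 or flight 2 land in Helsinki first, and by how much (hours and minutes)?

the first, by 12 hours 45 minutes

Flight 1 in UTC: 3:47 PM + 8:00 = 11:47 PM on Aug 4.
+2 hours and 20 minutes → arrive 2:07 AM UTC on Aug 5.
Flight 2 in UTC: 9:02 AM − 10:00 = 11:02 PM on Aug 4.
+15 hours and 50 minutes → arrive 2:52 PM UTC on Aug 5.
Flight 1 lands earlier by 12 hours 45 minutes.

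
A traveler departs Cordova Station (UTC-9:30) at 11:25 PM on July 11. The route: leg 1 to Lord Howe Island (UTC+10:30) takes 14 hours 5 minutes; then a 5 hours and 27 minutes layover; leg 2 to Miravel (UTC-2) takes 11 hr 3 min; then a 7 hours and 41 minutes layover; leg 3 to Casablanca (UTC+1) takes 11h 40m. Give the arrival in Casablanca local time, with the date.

Convert departure to UTC: 11:25 PM + 9:30 = 8:55 AM UTC on Jul 12.
Add 14 hours and 5 minutes leg 1 → 11:00 PM UTC.
Add 5 hours 27 minutes layover in Lord Howe Island → 4:27 AM UTC (Jul 13).
Add 11 hours and 3 minutes leg 2 → 3:30 PM UTC.
Add 7 hours and 41 minutes layover in Miravel → 11:11 PM UTC.
Add 11 hours and 40 minutes leg 3 → 10:51 AM UTC (Jul 14).
Casablanca is UTC+1:00, so local arrival = 10:51 AM + 1:00 = 11:51 AM on Jul 14.

11:51 AM on July 14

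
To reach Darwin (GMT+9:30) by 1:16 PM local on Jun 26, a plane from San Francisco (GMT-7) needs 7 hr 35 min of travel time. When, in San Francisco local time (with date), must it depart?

Target arrival in UTC: 1:16 PM − 9:30 = 3:46 AM on Jun 26.
Subtract 7 hours 35 minutes → departure 8:11 PM UTC on Jun 25.
San Francisco is UTC−7:00: 8:11 PM − 7:00 = 1:11 PM on Jun 25.

1:11 PM on Jun 25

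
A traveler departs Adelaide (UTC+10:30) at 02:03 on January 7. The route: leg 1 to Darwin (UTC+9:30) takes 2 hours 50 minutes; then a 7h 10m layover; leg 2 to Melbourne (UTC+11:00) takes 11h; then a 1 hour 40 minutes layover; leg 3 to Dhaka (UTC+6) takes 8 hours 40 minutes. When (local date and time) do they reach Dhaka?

Convert departure to UTC: 02:03 − 10:30 = 15:33 UTC on Jan 6.
Add 2 hours and 50 minutes leg 1 → 18:23 UTC.
Add 7 hours 10 minutes layover in Darwin → 01:33 UTC (Jan 7).
Add 11 hours leg 2 → 12:33 UTC.
Add 1 hour and 40 minutes layover in Melbourne → 14:13 UTC.
Add 8 hours and 40 minutes leg 3 → 22:53 UTC.
Dhaka is UTC+6:00, so local arrival = 22:53 + 6:00 = 04:53 on Jan 8.

04:53 on January 8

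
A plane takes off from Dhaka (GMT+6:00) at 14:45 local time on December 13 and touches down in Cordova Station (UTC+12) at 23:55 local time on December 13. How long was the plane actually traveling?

Departure in UTC: 14:45 − 6:00 = 08:45 on Dec 13.
Arrival in UTC: 23:55 − 12:00 = 11:55 on Dec 13.
Elapsed = 11:55 − 08:45 = 3 hours 10 minutes.

3 hours 10 minutes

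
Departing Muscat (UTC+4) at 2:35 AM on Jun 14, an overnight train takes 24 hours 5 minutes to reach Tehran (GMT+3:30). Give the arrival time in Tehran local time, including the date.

Convert departure to UTC: 2:35 AM − 4:00 = 10:35 PM UTC on Jun 13.
Add 24 hours 5 minutes travel time → 10:40 PM UTC (Jun 14).
Tehran is UTC+3:30, so local arrival = 10:40 PM + 3:30 = 2:10 AM on Jun 15.

2:10 AM on June 15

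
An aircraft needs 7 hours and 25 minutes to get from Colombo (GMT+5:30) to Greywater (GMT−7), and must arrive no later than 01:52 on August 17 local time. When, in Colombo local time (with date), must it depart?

06:57 on Aug 17

Target arrival in UTC: 01:52 + 7:00 = 08:52 on Aug 17.
Subtract 7 hours 25 minutes → departure 01:27 UTC on Aug 17.
Colombo is UTC+5:30: 01:27 + 5:30 = 06:57 on Aug 17.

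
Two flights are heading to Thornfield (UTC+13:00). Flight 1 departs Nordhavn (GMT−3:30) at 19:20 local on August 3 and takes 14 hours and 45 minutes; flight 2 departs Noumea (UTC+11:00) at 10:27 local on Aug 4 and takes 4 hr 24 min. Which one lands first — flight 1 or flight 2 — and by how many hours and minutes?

the second, by 9 hours 44 minutes

Flight 1 in UTC: 19:20 + 3:30 = 22:50 on Aug 3.
+14 hours 45 minutes → arrive 13:35 UTC on Aug 4.
Flight 2 in UTC: 10:27 − 11:00 = 23:27 on Aug 3.
+4 hours 24 minutes → arrive 03:51 UTC on Aug 4.
Flight 2 lands earlier by 9 hours 44 minutes.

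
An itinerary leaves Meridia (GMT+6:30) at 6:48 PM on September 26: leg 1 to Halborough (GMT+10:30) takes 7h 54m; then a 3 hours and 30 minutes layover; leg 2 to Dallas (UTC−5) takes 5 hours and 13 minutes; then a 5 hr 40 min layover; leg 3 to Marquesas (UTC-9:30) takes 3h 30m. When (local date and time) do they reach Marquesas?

4:35 AM on Sep 27

Convert departure to UTC: 6:48 PM − 6:30 = 12:18 PM UTC on Sep 26.
Add 7 hours and 54 minutes leg 1 → 8:12 PM UTC.
Add 3 hours 30 minutes layover in Halborough → 11:42 PM UTC.
Add 5 hours 13 minutes leg 2 → 4:55 AM UTC (Sep 27).
Add 5 hours and 40 minutes layover in Dallas → 10:35 AM UTC.
Add 3 hours 30 minutes leg 3 → 2:05 PM UTC.
Marquesas is UTC−9:30, so local arrival = 2:05 PM − 9:30 = 4:35 AM on Sep 27.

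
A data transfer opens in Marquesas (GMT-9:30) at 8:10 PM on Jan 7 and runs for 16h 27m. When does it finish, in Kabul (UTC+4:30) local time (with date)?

Convert start to UTC: 8:10 PM + 9:30 = 5:40 AM UTC on Jan 8.
Add 16 hours and 27 minutes duration → 10:07 PM UTC.
Kabul is UTC+4:30, so local end time = 10:07 PM + 4:30 = 2:37 AM on Jan 9.

2:37 AM on Jan 9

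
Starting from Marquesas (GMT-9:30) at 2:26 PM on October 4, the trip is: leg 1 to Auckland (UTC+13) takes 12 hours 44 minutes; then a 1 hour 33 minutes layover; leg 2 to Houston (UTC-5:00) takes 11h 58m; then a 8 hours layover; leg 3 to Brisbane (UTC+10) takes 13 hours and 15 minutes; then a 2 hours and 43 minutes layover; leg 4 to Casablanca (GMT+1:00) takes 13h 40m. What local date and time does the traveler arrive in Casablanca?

Convert departure to UTC: 2:26 PM + 9:30 = 11:56 PM UTC on Oct 4.
Add 12 hours and 44 minutes leg 1 → 12:40 PM UTC (Oct 5).
Add 1 hour and 33 minutes layover in Auckland → 2:13 PM UTC.
Add 11 hours 58 minutes leg 2 → 2:11 AM UTC (Oct 6).
Add 8 hours layover in Houston → 10:11 AM UTC.
Add 13 hours 15 minutes leg 3 → 11:26 PM UTC.
Add 2 hours and 43 minutes layover in Brisbane → 2:09 AM UTC (Oct 7).
Add 13 hours 40 minutes leg 4 → 3:49 PM UTC.
Casablanca is UTC+1:00, so local arrival = 3:49 PM + 1:00 = 4:49 PM on Oct 7.

4:49 PM on October 7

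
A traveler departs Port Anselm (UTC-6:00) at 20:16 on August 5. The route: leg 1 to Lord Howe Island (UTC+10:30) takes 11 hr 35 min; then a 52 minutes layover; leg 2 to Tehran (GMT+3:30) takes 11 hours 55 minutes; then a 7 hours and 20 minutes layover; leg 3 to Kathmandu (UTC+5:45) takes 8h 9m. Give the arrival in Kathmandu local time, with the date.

Convert departure to UTC: 20:16 + 6:00 = 02:16 UTC on Aug 6.
Add 11 hours 35 minutes leg 1 → 13:51 UTC.
Add 52 minutes layover in Lord Howe Island → 14:43 UTC.
Add 11 hours 55 minutes leg 2 → 02:38 UTC (Aug 7).
Add 7 hours 20 minutes layover in Tehran → 09:58 UTC.
Add 8 hours and 9 minutes leg 3 → 18:07 UTC.
Kathmandu is UTC+5:45, so local arrival = 18:07 + 5:45 = 23:52 on Aug 7.

23:52 on August 7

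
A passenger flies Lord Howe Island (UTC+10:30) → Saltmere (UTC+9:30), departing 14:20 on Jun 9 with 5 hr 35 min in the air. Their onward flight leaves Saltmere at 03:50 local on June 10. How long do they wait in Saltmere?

Convert departure to UTC: 14:20 − 10:30 = 03:50 UTC on Jun 9.
Add 5 hours and 35 minutes flight time → 09:25 UTC.
Saltmere is UTC+9:30, so local arrival = 09:25 + 9:30 = 18:55 on Jun 9.
Layover = 03:50 − 18:55 (+1 day) = 8 hours 55 minutes.

8 hours 55 minutes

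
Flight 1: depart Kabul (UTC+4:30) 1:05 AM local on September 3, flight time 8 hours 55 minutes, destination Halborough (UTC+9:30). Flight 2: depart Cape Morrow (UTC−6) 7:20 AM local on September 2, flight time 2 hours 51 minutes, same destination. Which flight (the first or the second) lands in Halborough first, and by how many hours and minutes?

the second, by 13 hours 19 minutes

Flight 1 in UTC: 1:05 AM − 4:30 = 8:35 PM on Sep 2.
+8 hours 55 minutes → arrive 5:30 AM UTC on Sep 3.
Flight 2 in UTC: 7:20 AM + 6:00 = 1:20 PM on Sep 2.
+2 hours and 51 minutes → arrive 4:11 PM UTC on Sep 2.
Flight 2 lands earlier by 13 hours 19 minutes.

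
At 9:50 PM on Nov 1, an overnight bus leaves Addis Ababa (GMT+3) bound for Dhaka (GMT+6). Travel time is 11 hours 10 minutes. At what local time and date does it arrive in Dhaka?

12:00 PM on Nov 2

Convert departure to UTC: 9:50 PM − 3:00 = 6:50 PM UTC on Nov 1.
Add 11 hours and 10 minutes travel time → 6:00 AM UTC (Nov 2).
Dhaka is UTC+6:00, so local arrival = 6:00 AM + 6:00 = 12:00 PM on Nov 2.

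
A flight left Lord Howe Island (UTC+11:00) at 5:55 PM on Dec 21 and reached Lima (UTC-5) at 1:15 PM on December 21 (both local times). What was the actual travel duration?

Departure in UTC: 5:55 PM − 11:00 = 6:55 AM on Dec 21.
Arrival in UTC: 1:15 PM + 5:00 = 6:15 PM on Dec 21.
Elapsed = 6:15 PM − 6:55 AM = 11 hours 20 minutes.

11 hours 20 minutes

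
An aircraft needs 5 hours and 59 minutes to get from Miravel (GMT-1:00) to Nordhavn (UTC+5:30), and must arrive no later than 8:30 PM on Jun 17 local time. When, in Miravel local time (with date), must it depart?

Target arrival in UTC: 8:30 PM − 5:30 = 3:00 PM on Jun 17.
Subtract 5 hours and 59 minutes → departure 9:01 AM UTC on Jun 17.
Miravel is UTC−1:00: 9:01 AM − 1:00 = 8:01 AM on Jun 17.

8:01 AM on June 17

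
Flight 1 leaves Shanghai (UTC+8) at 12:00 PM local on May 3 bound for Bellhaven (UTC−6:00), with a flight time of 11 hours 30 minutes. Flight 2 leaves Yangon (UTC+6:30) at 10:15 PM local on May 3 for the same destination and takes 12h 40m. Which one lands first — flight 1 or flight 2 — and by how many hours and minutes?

Flight 1 in UTC: 12:00 PM − 8:00 = 4:00 AM on May 3.
+11 hours and 30 minutes → arrive 3:30 PM UTC on May 3.
Flight 2 in UTC: 10:15 PM − 6:30 = 3:45 PM on May 3.
+12 hours and 40 minutes → arrive 4:25 AM UTC on May 4.
Flight 1 lands earlier by 12 hours 55 minutes.

the first, by 12 hours 55 minutes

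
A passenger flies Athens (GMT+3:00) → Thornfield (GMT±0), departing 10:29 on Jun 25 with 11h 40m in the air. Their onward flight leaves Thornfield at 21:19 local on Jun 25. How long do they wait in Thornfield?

2 hours 10 minutes

Convert departure to UTC: 10:29 − 3:00 = 07:29 UTC on Jun 25.
Add 11 hours 40 minutes flight time → 19:09 UTC.
Thornfield is UTC+0, so local arrival is the same: 19:09 on Jun 25.
Layover = 21:19 − 19:09 = 2 hours 10 minutes.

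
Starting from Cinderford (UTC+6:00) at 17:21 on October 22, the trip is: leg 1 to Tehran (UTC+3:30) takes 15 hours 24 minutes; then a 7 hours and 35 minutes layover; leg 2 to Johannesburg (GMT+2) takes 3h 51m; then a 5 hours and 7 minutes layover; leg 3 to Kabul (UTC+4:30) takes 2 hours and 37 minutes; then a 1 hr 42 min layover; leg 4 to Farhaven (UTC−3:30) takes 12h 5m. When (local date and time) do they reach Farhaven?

08:12 on October 24

Convert departure to UTC: 17:21 − 6:00 = 11:21 UTC on Oct 22.
Add 15 hours and 24 minutes leg 1 → 02:45 UTC (Oct 23).
Add 7 hours and 35 minutes layover in Tehran → 10:20 UTC.
Add 3 hours and 51 minutes leg 2 → 14:11 UTC.
Add 5 hours and 7 minutes layover in Johannesburg → 19:18 UTC.
Add 2 hours and 37 minutes leg 3 → 21:55 UTC.
Add 1 hour 42 minutes layover in Kabul → 23:37 UTC.
Add 12 hours and 5 minutes leg 4 → 11:42 UTC (Oct 24).
Farhaven is UTC−3:30, so local arrival = 11:42 − 3:30 = 08:12 on Oct 24.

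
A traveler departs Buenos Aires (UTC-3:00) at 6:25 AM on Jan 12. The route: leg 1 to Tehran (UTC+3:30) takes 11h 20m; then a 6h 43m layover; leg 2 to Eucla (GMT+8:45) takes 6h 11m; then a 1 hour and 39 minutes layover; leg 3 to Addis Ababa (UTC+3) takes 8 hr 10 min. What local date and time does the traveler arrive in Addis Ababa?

Convert departure to UTC: 6:25 AM + 3:00 = 9:25 AM UTC on Jan 12.
Add 11 hours 20 minutes leg 1 → 8:45 PM UTC.
Add 6 hours 43 minutes layover in Tehran → 3:28 AM UTC (Jan 13).
Add 6 hours 11 minutes leg 2 → 9:39 AM UTC.
Add 1 hour and 39 minutes layover in Eucla → 11:18 AM UTC.
Add 8 hours and 10 minutes leg 3 → 7:28 PM UTC.
Addis Ababa is UTC+3:00, so local arrival = 7:28 PM + 3:00 = 10:28 PM on Jan 13.

10:28 PM on January 13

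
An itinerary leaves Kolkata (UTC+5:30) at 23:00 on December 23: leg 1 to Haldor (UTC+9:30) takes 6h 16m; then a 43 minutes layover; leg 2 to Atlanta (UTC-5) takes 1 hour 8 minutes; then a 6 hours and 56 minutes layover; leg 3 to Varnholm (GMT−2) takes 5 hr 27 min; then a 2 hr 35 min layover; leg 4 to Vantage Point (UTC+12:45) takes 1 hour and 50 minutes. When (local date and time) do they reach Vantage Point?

07:10 on December 25

Convert departure to UTC: 23:00 − 5:30 = 17:30 UTC on Dec 23.
Add 6 hours 16 minutes leg 1 → 23:46 UTC.
Add 43 minutes layover in Haldor → 00:29 UTC (Dec 24).
Add 1 hour 8 minutes leg 2 → 01:37 UTC.
Add 6 hours and 56 minutes layover in Atlanta → 08:33 UTC.
Add 5 hours and 27 minutes leg 3 → 14:00 UTC.
Add 2 hours and 35 minutes layover in Varnholm → 16:35 UTC.
Add 1 hour and 50 minutes leg 4 → 18:25 UTC.
Vantage Point is UTC+12:45, so local arrival = 18:25 + 12:45 = 07:10 on Dec 25.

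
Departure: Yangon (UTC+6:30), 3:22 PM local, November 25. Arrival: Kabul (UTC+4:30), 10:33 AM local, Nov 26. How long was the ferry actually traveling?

21 hours 11 minutes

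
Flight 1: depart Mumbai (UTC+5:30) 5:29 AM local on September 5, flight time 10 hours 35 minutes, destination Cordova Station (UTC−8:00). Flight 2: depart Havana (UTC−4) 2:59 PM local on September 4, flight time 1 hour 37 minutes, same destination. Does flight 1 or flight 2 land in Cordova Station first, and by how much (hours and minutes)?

Flight 1 in UTC: 5:29 AM − 5:30 = 11:59 PM on Sep 4.
+10 hours 35 minutes → arrive 10:34 AM UTC on Sep 5.
Flight 2 in UTC: 2:59 PM + 4:00 = 6:59 PM on Sep 4.
+1 hour 37 minutes → arrive 8:36 PM UTC on Sep 4.
Flight 2 lands earlier by 13 hours 58 minutes.

the second, by 13 hours 58 minutes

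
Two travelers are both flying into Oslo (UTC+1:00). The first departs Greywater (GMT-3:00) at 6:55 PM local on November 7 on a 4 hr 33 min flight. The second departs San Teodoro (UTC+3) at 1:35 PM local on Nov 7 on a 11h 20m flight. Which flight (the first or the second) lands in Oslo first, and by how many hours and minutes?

Flight 1 in UTC: 6:55 PM + 3:00 = 9:55 PM on Nov 7.
+4 hours and 33 minutes → arrive 2:28 AM UTC on Nov 8.
Flight 2 in UTC: 1:35 PM − 3:00 = 10:35 AM on Nov 7.
+11 hours 20 minutes → arrive 9:55 PM UTC on Nov 7.
Flight 2 lands earlier by 4 hours 33 minutes.

the second, by 4 hours 33 minutes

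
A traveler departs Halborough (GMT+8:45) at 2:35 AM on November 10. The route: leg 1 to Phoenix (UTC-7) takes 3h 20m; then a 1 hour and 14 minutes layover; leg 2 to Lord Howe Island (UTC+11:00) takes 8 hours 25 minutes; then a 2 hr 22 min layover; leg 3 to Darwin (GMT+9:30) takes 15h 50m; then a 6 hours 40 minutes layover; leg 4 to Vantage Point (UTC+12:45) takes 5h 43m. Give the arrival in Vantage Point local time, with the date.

2:09 AM on November 12

Convert departure to UTC: 2:35 AM − 8:45 = 5:50 PM UTC on Nov 9.
Add 3 hours and 20 minutes leg 1 → 9:10 PM UTC.
Add 1 hour 14 minutes layover in Phoenix → 10:24 PM UTC.
Add 8 hours and 25 minutes leg 2 → 6:49 AM UTC (Nov 10).
Add 2 hours 22 minutes layover in Lord Howe Island → 9:11 AM UTC.
Add 15 hours 50 minutes leg 3 → 1:01 AM UTC (Nov 11).
Add 6 hours 40 minutes layover in Darwin → 7:41 AM UTC.
Add 5 hours 43 minutes leg 4 → 1:24 PM UTC.
Vantage Point is UTC+12:45, so local arrival = 1:24 PM + 12:45 = 2:09 AM on Nov 12.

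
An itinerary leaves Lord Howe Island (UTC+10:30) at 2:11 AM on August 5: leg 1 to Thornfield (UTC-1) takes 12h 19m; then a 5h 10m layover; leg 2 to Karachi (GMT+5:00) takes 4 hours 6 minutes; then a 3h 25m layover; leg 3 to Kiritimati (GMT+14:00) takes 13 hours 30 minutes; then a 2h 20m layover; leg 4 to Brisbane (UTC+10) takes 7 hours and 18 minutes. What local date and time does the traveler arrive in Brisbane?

Convert departure to UTC: 2:11 AM − 10:30 = 3:41 PM UTC on Aug 4.
Add 12 hours 19 minutes leg 1 → 4:00 AM UTC (Aug 5).
Add 5 hours and 10 minutes layover in Thornfield → 9:10 AM UTC.
Add 4 hours and 6 minutes leg 2 → 1:16 PM UTC.
Add 3 hours 25 minutes layover in Karachi → 4:41 PM UTC.
Add 13 hours 30 minutes leg 3 → 6:11 AM UTC (Aug 6).
Add 2 hours and 20 minutes layover in Kiritimati → 8:31 AM UTC.
Add 7 hours and 18 minutes leg 4 → 3:49 PM UTC.
Brisbane is UTC+10:00, so local arrival = 3:49 PM + 10:00 = 1:49 AM on Aug 7.

1:49 AM on Aug 7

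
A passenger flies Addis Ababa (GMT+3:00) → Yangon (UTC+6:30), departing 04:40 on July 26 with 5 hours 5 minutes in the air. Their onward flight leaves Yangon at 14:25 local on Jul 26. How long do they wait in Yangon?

1 hour 10 minutes

Convert departure to UTC: 04:40 − 3:00 = 01:40 UTC on Jul 26.
Add 5 hours and 5 minutes flight time → 06:45 UTC.
Yangon is UTC+6:30, so local arrival = 06:45 + 6:30 = 13:15 on Jul 26.
Layover = 14:25 − 13:15 = 1 hour 10 minutes.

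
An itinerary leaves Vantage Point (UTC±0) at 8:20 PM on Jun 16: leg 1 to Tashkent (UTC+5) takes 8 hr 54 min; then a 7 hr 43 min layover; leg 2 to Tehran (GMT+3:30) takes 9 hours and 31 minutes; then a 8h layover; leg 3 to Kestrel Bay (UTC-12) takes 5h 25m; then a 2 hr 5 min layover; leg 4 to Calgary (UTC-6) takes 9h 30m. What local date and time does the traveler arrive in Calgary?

5:28 PM on June 18

Vantage Point is at UTC+0, so departure is already 8:20 PM UTC on Jun 16.
Add 8 hours 54 minutes leg 1 → 5:14 AM UTC (Jun 17).
Add 7 hours and 43 minutes layover in Tashkent → 12:57 PM UTC.
Add 9 hours 31 minutes leg 2 → 10:28 PM UTC.
Add 8 hours layover in Tehran → 6:28 AM UTC (Jun 18).
Add 5 hours 25 minutes leg 3 → 11:53 AM UTC.
Add 2 hours and 5 minutes layover in Kestrel Bay → 1:58 PM UTC.
Add 9 hours 30 minutes leg 4 → 11:28 PM UTC.
Calgary is UTC−6:00, so local arrival = 11:28 PM − 6:00 = 5:28 PM on Jun 18.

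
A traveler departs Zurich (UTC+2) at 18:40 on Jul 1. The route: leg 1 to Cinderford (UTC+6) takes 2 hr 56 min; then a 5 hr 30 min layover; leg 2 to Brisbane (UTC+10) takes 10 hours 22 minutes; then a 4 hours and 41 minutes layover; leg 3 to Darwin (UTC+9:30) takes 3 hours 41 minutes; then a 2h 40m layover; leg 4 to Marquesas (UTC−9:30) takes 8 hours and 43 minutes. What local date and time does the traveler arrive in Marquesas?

21:43 on Jul 2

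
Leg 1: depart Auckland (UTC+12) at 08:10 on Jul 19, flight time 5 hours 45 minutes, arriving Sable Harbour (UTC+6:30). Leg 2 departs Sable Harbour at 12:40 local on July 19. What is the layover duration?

4 hours 15 minutes

Convert departure to UTC: 08:10 − 12:00 = 20:10 UTC on Jul 18.
Add 5 hours 45 minutes flight time → 01:55 UTC (Jul 19).
Sable Harbour is UTC+6:30, so local arrival = 01:55 + 6:30 = 08:25 on Jul 19.
Layover = 12:40 − 08:25 = 4 hours 15 minutes.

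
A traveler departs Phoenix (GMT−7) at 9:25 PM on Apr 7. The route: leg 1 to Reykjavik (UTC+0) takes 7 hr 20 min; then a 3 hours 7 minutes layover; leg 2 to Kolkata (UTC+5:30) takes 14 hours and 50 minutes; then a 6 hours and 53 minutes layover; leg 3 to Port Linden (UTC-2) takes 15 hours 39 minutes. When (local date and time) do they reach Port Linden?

2:14 AM on April 10

Convert departure to UTC: 9:25 PM + 7:00 = 4:25 AM UTC on Apr 8.
Add 7 hours and 20 minutes leg 1 → 11:45 AM UTC.
Add 3 hours and 7 minutes layover in Reykjavik → 2:52 PM UTC.
Add 14 hours 50 minutes leg 2 → 5:42 AM UTC (Apr 9).
Add 6 hours 53 minutes layover in Kolkata → 12:35 PM UTC.
Add 15 hours 39 minutes leg 3 → 4:14 AM UTC (Apr 10).
Port Linden is UTC−2:00, so local arrival = 4:14 AM − 2:00 = 2:14 AM on Apr 10.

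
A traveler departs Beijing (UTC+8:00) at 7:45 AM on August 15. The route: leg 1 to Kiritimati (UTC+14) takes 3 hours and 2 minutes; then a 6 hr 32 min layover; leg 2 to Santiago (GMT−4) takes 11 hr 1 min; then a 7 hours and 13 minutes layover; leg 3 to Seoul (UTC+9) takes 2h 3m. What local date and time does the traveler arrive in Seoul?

Convert departure to UTC: 7:45 AM − 8:00 = 11:45 PM UTC on Aug 14.
Add 3 hours and 2 minutes leg 1 → 2:47 AM UTC (Aug 15).
Add 6 hours 32 minutes layover in Kiritimati → 9:19 AM UTC.
Add 11 hours and 1 minute leg 2 → 8:20 PM UTC.
Add 7 hours and 13 minutes layover in Santiago → 3:33 AM UTC (Aug 16).
Add 2 hours and 3 minutes leg 3 → 5:36 AM UTC.
Seoul is UTC+9:00, so local arrival = 5:36 AM + 9:00 = 2:36 PM on Aug 16.

2:36 PM on Aug 16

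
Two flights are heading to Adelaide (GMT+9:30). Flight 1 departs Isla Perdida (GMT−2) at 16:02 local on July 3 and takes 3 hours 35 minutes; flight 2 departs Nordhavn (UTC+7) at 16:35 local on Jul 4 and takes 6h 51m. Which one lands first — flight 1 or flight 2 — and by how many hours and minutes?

the first, by 18 hours 49 minutes

Flight 1 in UTC: 16:02 + 2:00 = 18:02 on Jul 3.
+3 hours and 35 minutes → arrive 21:37 UTC on Jul 3.
Flight 2 in UTC: 16:35 − 7:00 = 09:35 on Jul 4.
+6 hours 51 minutes → arrive 16:26 UTC on Jul 4.
Flight 1 lands earlier by 18 hours 49 minutes.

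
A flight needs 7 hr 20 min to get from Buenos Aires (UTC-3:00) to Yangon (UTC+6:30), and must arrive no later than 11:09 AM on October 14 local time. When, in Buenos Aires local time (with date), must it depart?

6:19 PM on Oct 13

Target arrival in UTC: 11:09 AM − 6:30 = 4:39 AM on Oct 14.
Subtract 7 hours 20 minutes → departure 9:19 PM UTC on Oct 13.
Buenos Aires is UTC−3:00: 9:19 PM − 3:00 = 6:19 PM on Oct 13.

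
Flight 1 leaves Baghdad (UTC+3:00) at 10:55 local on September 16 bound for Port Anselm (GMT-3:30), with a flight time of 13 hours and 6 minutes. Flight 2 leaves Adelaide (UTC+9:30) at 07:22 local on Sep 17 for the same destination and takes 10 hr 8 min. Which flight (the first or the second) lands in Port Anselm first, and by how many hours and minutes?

Flight 1 in UTC: 10:55 − 3:00 = 07:55 on Sep 16.
+13 hours and 6 minutes → arrive 21:01 UTC on Sep 16.
Flight 2 in UTC: 07:22 − 9:30 = 21:52 on Sep 16.
+10 hours and 8 minutes → arrive 08:00 UTC on Sep 17.
Flight 1 lands earlier by 10 hours 59 minutes.

the first, by 10 hours 59 minutes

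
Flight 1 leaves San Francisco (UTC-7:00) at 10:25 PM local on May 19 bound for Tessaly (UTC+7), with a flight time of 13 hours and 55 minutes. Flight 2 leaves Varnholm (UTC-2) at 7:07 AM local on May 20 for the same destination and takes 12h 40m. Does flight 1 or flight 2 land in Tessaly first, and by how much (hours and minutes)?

the first, by 2 hours 27 minutes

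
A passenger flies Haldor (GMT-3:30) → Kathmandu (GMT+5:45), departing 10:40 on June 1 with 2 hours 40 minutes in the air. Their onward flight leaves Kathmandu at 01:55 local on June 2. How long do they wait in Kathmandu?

3 hours 20 minutes

Convert departure to UTC: 10:40 + 3:30 = 14:10 UTC on Jun 1.
Add 2 hours and 40 minutes flight time → 16:50 UTC.
Kathmandu is UTC+5:45, so local arrival = 16:50 + 5:45 = 22:35 on Jun 1.
Layover = 01:55 − 22:35 (+1 day) = 3 hours 20 minutes.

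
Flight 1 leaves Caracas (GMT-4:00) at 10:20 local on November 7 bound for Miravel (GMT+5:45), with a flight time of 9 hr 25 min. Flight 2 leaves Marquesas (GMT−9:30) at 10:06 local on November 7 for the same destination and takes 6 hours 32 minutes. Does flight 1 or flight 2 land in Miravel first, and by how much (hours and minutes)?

the first, by 2 hours 23 minutes

Flight 1 in UTC: 10:20 + 4:00 = 14:20 on Nov 7.
+9 hours and 25 minutes → arrive 23:45 UTC on Nov 7.
Flight 2 in UTC: 10:06 + 9:30 = 19:36 on Nov 7.
+6 hours and 32 minutes → arrive 02:08 UTC on Nov 8.
Flight 1 lands earlier by 2 hours 23 minutes.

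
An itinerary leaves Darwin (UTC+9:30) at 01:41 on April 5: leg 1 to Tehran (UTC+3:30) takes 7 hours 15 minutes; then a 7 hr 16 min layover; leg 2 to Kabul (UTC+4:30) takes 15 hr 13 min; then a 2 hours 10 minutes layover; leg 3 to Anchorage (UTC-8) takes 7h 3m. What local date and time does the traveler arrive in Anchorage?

Convert departure to UTC: 01:41 − 9:30 = 16:11 UTC on Apr 4.
Add 7 hours 15 minutes leg 1 → 23:26 UTC.
Add 7 hours 16 minutes layover in Tehran → 06:42 UTC (Apr 5).
Add 15 hours and 13 minutes leg 2 → 21:55 UTC.
Add 2 hours 10 minutes layover in Kabul → 00:05 UTC (Apr 6).
Add 7 hours and 3 minutes leg 3 → 07:08 UTC.
Anchorage is UTC−8:00, so local arrival = 07:08 − 8:00 = 23:08 on Apr 5.

23:08 on April 5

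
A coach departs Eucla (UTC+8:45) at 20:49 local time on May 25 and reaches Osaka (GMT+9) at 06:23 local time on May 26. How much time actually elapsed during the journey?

9 hours 19 minutes

Departure in UTC: 20:49 − 8:45 = 12:04 on May 25.
Arrival in UTC: 06:23 − 9:00 = 21:23 on May 25.
Elapsed = 21:23 − 12:04 = 9 hours 19 minutes.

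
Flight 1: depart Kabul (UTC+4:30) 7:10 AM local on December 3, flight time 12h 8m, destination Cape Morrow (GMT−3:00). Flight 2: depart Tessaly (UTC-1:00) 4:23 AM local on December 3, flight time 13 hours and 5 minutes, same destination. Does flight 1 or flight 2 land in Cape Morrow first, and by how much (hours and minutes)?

Flight 1 in UTC: 7:10 AM − 4:30 = 2:40 AM on Dec 3.
+12 hours 8 minutes → arrive 2:48 PM UTC on Dec 3.
Flight 2 in UTC: 4:23 AM + 1:00 = 5:23 AM on Dec 3.
+13 hours and 5 minutes → arrive 6:28 PM UTC on Dec 3.
Flight 1 lands earlier by 3 hours 40 minutes.

the first, by 3 hours 40 minutes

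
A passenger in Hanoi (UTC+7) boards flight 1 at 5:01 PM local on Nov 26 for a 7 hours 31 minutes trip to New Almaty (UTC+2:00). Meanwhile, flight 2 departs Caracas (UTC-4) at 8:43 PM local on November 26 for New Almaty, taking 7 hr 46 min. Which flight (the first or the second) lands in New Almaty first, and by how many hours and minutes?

Flight 1 in UTC: 5:01 PM − 7:00 = 10:01 AM on Nov 26.
+7 hours and 31 minutes → arrive 5:32 PM UTC on Nov 26.
Flight 2 in UTC: 8:43 PM + 4:00 = 12:43 AM on Nov 27.
+7 hours and 46 minutes → arrive 8:29 AM UTC on Nov 27.
Flight 1 lands earlier by 14 hours 57 minutes.

the first, by 14 hours 57 minutes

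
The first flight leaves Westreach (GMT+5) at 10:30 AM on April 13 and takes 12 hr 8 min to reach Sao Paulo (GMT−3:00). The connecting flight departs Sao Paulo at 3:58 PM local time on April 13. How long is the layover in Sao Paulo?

Convert departure to UTC: 10:30 AM − 5:00 = 5:30 AM UTC on Apr 13.
Add 12 hours 8 minutes flight time → 5:38 PM UTC.
Sao Paulo is UTC−3:00, so local arrival = 5:38 PM − 3:00 = 2:38 PM on Apr 13.
Layover = 3:58 PM − 2:38 PM = 1 hour 20 minutes.

1 hour 20 minutes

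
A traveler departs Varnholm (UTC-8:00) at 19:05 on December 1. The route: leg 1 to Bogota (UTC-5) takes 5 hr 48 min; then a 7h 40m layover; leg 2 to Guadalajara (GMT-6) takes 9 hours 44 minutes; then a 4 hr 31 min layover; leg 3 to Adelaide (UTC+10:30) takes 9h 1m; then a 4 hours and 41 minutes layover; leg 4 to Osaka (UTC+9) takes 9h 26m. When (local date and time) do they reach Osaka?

14:56 on December 4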